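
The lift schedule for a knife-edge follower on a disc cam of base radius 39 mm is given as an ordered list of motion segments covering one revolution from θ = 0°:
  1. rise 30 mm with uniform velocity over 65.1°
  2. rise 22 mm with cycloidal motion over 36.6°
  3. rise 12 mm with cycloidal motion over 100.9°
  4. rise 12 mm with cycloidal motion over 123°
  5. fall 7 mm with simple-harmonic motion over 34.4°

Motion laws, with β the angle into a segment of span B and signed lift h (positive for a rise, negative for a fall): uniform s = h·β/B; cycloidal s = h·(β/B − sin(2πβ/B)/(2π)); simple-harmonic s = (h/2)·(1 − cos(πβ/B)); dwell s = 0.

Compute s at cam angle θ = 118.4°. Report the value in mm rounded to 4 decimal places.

seg 1 [0°–65.1°] uniform, h=30: full span → s += 30 → s = 30.0000
seg 2 [65.1°–101.7°] cycloidal, h=22: full span → s += 22 → s = 52.0000
seg 3 [101.7°–202.6°] cycloidal, h=12: θ=118.4° here. β=16.7, B=100.9. 12·(0.1655 − sin(2π·0.1655)/(2π)) = 0.3391 → s = 52.3391

52.3391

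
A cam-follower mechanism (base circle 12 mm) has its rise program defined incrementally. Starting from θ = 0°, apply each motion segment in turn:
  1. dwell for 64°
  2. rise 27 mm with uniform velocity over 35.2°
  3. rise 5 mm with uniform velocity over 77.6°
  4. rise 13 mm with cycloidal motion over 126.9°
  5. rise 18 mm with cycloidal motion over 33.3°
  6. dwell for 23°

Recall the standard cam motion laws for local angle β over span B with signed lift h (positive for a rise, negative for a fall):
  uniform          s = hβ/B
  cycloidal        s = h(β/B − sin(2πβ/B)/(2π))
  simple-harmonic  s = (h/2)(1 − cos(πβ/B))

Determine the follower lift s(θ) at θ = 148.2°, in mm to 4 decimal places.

seg 1 [0°–64°] dwell: s stays 0.0000
seg 2 [64°–99.2°] uniform, h=27: full span → s += 27 → s = 27.0000
seg 3 [99.2°–176.8°] uniform, h=5: θ=148.2° here. β=49, B=77.6. 5·49/77.6 = 3.1572 → s = 30.1572

30.1572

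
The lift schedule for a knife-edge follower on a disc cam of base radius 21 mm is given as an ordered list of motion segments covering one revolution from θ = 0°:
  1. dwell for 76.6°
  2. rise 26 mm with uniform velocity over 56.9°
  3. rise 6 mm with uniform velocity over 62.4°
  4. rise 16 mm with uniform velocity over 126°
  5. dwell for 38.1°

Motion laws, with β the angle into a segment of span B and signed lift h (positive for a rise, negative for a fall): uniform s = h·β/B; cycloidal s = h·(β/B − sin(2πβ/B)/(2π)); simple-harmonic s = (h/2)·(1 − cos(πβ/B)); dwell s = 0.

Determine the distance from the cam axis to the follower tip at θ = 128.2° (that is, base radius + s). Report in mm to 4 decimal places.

seg 1 [0°–76.6°] dwell: s stays 0.0000
seg 2 [76.6°–133.5°] uniform, h=26: θ=128.2° here. β=51.6, B=56.9. 26·51.6/56.9 = 23.5782 → s = 23.5782
radial distance = base radius + s = 21 + 23.5782 = 44.5782

44.5782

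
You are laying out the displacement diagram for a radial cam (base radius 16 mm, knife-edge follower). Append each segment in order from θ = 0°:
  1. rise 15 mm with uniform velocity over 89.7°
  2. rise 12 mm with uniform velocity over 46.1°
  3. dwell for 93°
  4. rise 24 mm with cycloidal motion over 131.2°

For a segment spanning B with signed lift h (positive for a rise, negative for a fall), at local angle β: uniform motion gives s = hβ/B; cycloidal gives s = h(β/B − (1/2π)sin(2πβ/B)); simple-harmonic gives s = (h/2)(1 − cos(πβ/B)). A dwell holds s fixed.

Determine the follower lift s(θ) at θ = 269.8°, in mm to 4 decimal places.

seg 1 [0°–89.7°] uniform, h=15: full span → s += 15 → s = 15.0000
seg 2 [89.7°–135.8°] uniform, h=12: full span → s += 12 → s = 27.0000
seg 3 [135.8°–228.8°] dwell: s stays 27.0000
seg 4 [228.8°–360°] cycloidal, h=24: θ=269.8° here. β=41, B=131.2. 24·(0.3125 − sin(2π·0.3125)/(2π)) = 3.9710 → s = 30.9710

30.9710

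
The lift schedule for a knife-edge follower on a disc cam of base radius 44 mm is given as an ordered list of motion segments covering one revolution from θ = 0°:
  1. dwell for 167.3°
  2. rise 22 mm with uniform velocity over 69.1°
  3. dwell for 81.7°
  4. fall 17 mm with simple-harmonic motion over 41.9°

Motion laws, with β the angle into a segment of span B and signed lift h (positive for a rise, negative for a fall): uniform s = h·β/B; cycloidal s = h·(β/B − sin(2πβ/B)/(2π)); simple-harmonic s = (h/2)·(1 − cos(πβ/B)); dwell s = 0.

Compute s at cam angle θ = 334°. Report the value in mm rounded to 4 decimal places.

seg 1 [0°–167.3°] dwell: s stays 0.0000
seg 2 [167.3°–236.4°] uniform, h=22: full span → s += 22 → s = 22.0000
seg 3 [236.4°–318.1°] dwell: s stays 22.0000
seg 4 [318.1°–360°] simple-harmonic, h=-17: θ=334° here. β=15.9, B=41.9. -17/2·(1 − cos(π·0.3795)) = -5.3579 → s = 16.6421

16.6421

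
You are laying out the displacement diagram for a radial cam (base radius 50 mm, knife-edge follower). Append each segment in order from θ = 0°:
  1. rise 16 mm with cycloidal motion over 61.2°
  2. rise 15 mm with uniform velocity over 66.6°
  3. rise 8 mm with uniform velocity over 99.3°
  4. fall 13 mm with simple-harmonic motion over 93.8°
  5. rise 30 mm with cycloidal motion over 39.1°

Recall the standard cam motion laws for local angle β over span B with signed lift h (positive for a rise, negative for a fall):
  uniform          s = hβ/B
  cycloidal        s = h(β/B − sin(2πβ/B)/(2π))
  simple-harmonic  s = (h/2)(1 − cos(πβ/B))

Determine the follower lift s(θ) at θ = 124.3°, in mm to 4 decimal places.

seg 1 [0°–61.2°] cycloidal, h=16: full span → s += 16 → s = 16.0000
seg 2 [61.2°–127.8°] uniform, h=15: θ=124.3° here. β=63.1, B=66.6. 15·63.1/66.6 = 14.2117 → s = 30.2117

30.2117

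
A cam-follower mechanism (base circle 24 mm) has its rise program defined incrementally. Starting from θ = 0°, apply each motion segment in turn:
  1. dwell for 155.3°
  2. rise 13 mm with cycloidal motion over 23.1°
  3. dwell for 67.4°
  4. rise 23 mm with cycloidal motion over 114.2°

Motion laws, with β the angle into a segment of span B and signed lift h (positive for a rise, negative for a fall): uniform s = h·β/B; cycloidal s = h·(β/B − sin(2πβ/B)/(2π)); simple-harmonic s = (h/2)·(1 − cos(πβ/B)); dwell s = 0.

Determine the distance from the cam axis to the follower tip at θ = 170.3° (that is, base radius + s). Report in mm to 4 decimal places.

seg 1 [0°–155.3°] dwell: s stays 0.0000
seg 2 [155.3°–178.4°] cycloidal, h=13: θ=170.3° here. β=15, B=23.1. 13·(0.6494 − sin(2π·0.6494)/(2π)) = 10.1105 → s = 10.1105
radial distance = base radius + s = 24 + 10.1105 = 34.1105

34.1105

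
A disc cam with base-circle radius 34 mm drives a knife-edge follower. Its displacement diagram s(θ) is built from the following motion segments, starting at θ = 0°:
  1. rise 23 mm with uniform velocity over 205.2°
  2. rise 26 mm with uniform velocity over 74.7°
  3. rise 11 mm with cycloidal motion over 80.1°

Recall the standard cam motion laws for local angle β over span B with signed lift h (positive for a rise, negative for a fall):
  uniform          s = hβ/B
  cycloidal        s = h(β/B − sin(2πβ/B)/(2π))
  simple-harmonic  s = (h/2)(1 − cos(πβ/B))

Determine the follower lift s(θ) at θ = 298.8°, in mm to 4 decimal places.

seg 1 [0°–205.2°] uniform, h=23: full span → s += 23 → s = 23.0000
seg 2 [205.2°–279.9°] uniform, h=26: full span → s += 26 → s = 49.0000
seg 3 [279.9°–360°] cycloidal, h=11: θ=298.8° here. β=18.9, B=80.1. 11·(0.2360 − sin(2π·0.2360)/(2π)) = 0.8516 → s = 49.8516

49.8516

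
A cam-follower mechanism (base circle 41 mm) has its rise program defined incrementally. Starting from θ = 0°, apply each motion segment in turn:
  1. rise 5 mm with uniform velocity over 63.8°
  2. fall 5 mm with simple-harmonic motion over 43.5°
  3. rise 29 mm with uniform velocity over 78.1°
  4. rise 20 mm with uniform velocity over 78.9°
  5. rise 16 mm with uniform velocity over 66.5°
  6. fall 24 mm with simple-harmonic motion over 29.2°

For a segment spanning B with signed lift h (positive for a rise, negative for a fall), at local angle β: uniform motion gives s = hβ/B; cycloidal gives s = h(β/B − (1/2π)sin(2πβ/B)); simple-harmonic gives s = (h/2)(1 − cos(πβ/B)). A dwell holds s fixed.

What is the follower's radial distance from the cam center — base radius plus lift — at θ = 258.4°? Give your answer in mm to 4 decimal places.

seg 1 [0°–63.8°] uniform, h=5: full span → s += 5 → s = 5.0000
seg 2 [63.8°–107.3°] simple-harmonic, h=-5: full span → s += -5 → s = 0.0000
seg 3 [107.3°–185.4°] uniform, h=29: full span → s += 29 → s = 29.0000
seg 4 [185.4°–264.3°] uniform, h=20: θ=258.4° here. β=73, B=78.9. 20·73/78.9 = 18.5044 → s = 47.5044
radial distance = base radius + s = 41 + 47.5044 = 88.5044

88.5044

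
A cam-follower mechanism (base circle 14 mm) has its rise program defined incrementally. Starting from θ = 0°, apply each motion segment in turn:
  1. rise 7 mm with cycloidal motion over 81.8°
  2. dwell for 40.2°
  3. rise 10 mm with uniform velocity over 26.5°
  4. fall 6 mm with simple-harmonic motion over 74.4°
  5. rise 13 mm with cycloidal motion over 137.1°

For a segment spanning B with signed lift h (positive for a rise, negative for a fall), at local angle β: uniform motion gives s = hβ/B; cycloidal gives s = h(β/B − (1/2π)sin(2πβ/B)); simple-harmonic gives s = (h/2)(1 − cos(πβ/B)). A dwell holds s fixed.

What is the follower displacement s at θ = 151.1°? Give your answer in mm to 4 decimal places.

seg 1 [0°–81.8°] cycloidal, h=7: full span → s += 7 → s = 7.0000
seg 2 [81.8°–122°] dwell: s stays 7.0000
seg 3 [122°–148.5°] uniform, h=10: full span → s += 10 → s = 17.0000
seg 4 [148.5°–222.9°] simple-harmonic, h=-6: θ=151.1° here. β=2.6, B=74.4. -6/2·(1 − cos(π·0.0349)) = -0.0181 → s = 16.9819

16.9819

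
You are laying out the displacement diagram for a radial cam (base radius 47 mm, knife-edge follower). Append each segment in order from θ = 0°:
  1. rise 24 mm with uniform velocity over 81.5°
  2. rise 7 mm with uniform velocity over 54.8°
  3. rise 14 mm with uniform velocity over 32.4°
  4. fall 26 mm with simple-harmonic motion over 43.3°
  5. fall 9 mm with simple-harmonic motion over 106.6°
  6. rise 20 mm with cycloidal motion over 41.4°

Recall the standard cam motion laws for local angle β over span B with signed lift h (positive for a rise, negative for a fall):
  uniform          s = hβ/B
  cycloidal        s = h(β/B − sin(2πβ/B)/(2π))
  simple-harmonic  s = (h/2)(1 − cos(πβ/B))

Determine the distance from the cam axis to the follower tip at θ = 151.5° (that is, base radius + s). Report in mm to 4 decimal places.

seg 1 [0°–81.5°] uniform, h=24: full span → s += 24 → s = 24.0000
seg 2 [81.5°–136.3°] uniform, h=7: full span → s += 7 → s = 31.0000
seg 3 [136.3°–168.7°] uniform, h=14: θ=151.5° here. β=15.2, B=32.4. 14·15.2/32.4 = 6.5679 → s = 37.5679
radial distance = base radius + s = 47 + 37.5679 = 84.5679

84.5679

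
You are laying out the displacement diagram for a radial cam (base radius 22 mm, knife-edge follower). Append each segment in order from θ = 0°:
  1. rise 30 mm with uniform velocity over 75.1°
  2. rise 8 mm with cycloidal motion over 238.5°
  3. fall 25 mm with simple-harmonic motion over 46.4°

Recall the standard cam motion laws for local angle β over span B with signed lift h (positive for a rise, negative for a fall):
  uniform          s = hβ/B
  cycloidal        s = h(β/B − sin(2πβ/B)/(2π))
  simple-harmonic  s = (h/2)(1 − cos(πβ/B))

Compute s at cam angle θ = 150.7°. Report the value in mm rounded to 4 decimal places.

seg 1 [0°–75.1°] uniform, h=30: full span → s += 30 → s = 30.0000
seg 2 [75.1°–313.6°] cycloidal, h=8: θ=150.7° here. β=75.6, B=238.5. 8·(0.3170 − sin(2π·0.3170)/(2π)) = 1.3737 → s = 31.3737

31.3737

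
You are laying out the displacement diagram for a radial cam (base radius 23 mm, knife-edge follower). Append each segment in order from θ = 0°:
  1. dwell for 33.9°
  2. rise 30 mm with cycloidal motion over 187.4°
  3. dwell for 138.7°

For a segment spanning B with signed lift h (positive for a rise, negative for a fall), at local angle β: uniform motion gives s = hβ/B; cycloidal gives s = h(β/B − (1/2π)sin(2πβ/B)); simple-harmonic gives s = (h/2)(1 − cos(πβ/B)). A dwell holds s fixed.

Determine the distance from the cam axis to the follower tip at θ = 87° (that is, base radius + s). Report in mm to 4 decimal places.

seg 1 [0°–33.9°] dwell: s stays 0.0000
seg 2 [33.9°–221.3°] cycloidal, h=30: θ=87° here. β=53.1, B=187.4. 30·(0.2834 − sin(2π·0.2834)/(2π)) = 3.8303 → s = 3.8303
radial distance = base radius + s = 23 + 3.8303 = 26.8303

26.8303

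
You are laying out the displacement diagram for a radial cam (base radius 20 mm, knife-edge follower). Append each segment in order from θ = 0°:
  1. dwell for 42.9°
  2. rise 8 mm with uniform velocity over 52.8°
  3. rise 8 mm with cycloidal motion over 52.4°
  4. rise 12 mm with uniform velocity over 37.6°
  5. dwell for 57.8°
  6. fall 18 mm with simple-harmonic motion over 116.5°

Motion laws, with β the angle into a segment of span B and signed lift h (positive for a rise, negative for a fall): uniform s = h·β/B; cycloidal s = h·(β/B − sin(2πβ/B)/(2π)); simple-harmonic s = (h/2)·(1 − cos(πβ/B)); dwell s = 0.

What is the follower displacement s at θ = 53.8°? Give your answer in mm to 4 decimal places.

seg 1 [0°–42.9°] dwell: s stays 0.0000
seg 2 [42.9°–95.7°] uniform, h=8: θ=53.8° here. β=10.9, B=52.8. 8·10.9/52.8 = 1.6515 → s = 1.6515

1.6515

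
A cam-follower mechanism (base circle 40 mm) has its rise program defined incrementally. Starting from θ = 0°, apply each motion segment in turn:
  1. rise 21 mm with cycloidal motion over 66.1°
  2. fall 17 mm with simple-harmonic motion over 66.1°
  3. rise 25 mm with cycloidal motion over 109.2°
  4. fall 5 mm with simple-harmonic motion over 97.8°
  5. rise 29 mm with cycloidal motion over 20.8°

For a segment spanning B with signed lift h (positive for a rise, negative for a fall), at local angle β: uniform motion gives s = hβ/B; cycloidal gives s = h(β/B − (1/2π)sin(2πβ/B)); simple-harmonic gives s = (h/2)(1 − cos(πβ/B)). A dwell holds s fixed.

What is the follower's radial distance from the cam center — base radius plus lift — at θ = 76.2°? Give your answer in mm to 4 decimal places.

seg 1 [0°–66.1°] cycloidal, h=21: full span → s += 21 → s = 21.0000
seg 2 [66.1°–132.2°] simple-harmonic, h=-17: θ=76.2° here. β=10.1, B=66.1. -17/2·(1 − cos(π·0.1528)) = -0.9607 → s = 20.0393
radial distance = base radius + s = 40 + 20.0393 = 60.0393

60.0393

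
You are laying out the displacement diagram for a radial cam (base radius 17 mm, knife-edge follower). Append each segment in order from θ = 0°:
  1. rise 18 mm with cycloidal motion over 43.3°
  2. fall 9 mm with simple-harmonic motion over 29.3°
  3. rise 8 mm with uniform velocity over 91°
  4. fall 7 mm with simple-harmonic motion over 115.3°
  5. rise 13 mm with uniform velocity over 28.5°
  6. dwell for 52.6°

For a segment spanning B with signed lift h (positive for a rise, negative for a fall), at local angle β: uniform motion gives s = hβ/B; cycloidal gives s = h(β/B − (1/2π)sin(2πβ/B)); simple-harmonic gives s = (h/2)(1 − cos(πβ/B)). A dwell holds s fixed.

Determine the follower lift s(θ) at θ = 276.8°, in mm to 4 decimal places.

seg 1 [0°–43.3°] cycloidal, h=18: full span → s += 18 → s = 18.0000
seg 2 [43.3°–72.6°] simple-harmonic, h=-9: full span → s += -9 → s = 9.0000
seg 3 [72.6°–163.6°] uniform, h=8: full span → s += 8 → s = 17.0000
seg 4 [163.6°–278.9°] simple-harmonic, h=-7: θ=276.8° here. β=113.2, B=115.3. -7/2·(1 − cos(π·0.9818)) = -6.9943 → s = 10.0057

10.0057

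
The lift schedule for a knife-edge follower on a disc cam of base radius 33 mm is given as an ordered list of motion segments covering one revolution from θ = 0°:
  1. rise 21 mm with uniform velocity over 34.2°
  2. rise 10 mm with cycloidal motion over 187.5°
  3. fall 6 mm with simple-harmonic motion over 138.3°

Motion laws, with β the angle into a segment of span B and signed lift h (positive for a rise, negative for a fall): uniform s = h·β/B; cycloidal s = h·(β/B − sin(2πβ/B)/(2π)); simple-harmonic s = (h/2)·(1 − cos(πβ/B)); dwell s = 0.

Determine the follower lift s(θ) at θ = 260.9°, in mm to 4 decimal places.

seg 1 [0°–34.2°] uniform, h=21: full span → s += 21 → s = 21.0000
seg 2 [34.2°–221.7°] cycloidal, h=10: full span → s += 10 → s = 31.0000
seg 3 [221.7°–360°] simple-harmonic, h=-6: θ=260.9° here. β=39.2, B=138.3. -6/2·(1 − cos(π·0.2834)) = -1.1128 → s = 29.8872

29.8872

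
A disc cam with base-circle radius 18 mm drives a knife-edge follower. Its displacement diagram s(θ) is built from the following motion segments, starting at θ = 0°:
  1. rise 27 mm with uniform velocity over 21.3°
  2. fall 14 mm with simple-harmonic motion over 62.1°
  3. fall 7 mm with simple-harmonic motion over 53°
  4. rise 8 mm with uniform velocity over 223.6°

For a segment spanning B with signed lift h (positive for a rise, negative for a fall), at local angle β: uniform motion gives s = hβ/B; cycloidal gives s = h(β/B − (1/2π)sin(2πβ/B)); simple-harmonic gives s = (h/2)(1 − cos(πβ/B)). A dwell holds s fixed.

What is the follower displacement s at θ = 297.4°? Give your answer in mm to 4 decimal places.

seg 1 [0°–21.3°] uniform, h=27: full span → s += 27 → s = 27.0000
seg 2 [21.3°–83.4°] simple-harmonic, h=-14: full span → s += -14 → s = 13.0000
seg 3 [83.4°–136.4°] simple-harmonic, h=-7: full span → s += -7 → s = 6.0000
seg 4 [136.4°–360°] uniform, h=8: θ=297.4° here. β=161, B=223.6. 8·161/223.6 = 5.7603 → s = 11.7603

11.7603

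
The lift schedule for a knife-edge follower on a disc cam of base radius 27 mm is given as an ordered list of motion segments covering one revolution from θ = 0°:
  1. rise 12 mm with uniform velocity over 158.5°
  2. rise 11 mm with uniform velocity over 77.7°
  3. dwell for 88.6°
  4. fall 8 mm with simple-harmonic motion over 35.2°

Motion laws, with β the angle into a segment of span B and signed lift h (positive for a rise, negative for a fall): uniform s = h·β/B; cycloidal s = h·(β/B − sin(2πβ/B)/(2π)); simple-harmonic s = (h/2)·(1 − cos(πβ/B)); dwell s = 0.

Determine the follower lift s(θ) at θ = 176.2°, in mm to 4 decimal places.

seg 1 [0°–158.5°] uniform, h=12: full span → s += 12 → s = 12.0000
seg 2 [158.5°–236.2°] uniform, h=11: θ=176.2° here. β=17.7, B=77.7. 11·17.7/77.7 = 2.5058 → s = 14.5058

14.5058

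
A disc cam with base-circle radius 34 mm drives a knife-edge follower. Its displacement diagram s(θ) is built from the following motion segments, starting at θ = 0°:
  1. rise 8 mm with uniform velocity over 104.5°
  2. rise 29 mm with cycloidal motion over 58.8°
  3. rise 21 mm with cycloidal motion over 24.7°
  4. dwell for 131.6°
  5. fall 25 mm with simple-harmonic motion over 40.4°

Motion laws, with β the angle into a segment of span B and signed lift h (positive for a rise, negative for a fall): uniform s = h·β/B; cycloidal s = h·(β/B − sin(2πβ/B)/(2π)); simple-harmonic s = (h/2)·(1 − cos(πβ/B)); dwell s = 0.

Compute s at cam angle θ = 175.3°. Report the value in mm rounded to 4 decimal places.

seg 1 [0°–104.5°] uniform, h=8: full span → s += 8 → s = 8.0000
seg 2 [104.5°–163.3°] cycloidal, h=29: full span → s += 29 → s = 37.0000
seg 3 [163.3°–188°] cycloidal, h=21: θ=175.3° here. β=12, B=24.7. 21·(0.4858 − sin(2π·0.4858)/(2π)) = 9.9053 → s = 46.9053

46.9053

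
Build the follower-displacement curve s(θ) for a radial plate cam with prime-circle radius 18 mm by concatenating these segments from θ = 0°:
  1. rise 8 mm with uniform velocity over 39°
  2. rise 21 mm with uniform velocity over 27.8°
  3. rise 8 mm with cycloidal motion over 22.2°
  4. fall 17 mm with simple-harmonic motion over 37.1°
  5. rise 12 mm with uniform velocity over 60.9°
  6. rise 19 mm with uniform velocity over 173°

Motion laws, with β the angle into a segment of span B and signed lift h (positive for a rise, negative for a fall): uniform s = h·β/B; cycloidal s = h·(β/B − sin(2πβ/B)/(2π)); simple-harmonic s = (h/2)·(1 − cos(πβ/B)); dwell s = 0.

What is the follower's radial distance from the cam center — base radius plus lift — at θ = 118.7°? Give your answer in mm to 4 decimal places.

seg 1 [0°–39°] uniform, h=8: full span → s += 8 → s = 8.0000
seg 2 [39°–66.8°] uniform, h=21: full span → s += 21 → s = 29.0000
seg 3 [66.8°–89°] cycloidal, h=8: full span → s += 8 → s = 37.0000
seg 4 [89°–126.1°] simple-harmonic, h=-17: θ=118.7° here. β=29.7, B=37.1. -17/2·(1 − cos(π·0.8005)) = -15.3851 → s = 21.6149
radial distance = base radius + s = 18 + 21.6149 = 39.6149

39.6149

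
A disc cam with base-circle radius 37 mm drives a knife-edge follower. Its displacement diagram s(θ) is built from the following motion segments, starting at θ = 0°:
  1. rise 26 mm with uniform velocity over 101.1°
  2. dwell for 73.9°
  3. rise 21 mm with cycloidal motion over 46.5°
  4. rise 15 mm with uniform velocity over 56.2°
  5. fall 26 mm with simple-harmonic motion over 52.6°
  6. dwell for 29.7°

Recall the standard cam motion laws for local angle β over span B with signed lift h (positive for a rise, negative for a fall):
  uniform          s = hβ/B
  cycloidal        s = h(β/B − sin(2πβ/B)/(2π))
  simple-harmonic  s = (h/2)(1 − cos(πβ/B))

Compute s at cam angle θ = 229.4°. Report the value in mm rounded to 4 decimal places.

seg 1 [0°–101.1°] uniform, h=26: full span → s += 26 → s = 26.0000
seg 2 [101.1°–175°] dwell: s stays 26.0000
seg 3 [175°–221.5°] cycloidal, h=21: full span → s += 21 → s = 47.0000
seg 4 [221.5°–277.7°] uniform, h=15: θ=229.4° here. β=7.9, B=56.2. 15·7.9/56.2 = 2.1085 → s = 49.1085

49.1085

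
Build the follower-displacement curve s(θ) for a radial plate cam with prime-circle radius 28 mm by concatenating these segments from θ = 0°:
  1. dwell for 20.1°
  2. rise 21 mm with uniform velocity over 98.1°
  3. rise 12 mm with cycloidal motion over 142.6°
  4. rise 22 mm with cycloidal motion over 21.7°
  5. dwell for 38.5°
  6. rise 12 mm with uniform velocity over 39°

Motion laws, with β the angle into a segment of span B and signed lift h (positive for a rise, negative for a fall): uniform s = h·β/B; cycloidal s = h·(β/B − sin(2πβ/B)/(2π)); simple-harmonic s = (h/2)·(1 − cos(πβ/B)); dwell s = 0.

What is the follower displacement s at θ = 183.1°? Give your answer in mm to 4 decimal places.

seg 1 [0°–20.1°] dwell: s stays 0.0000
seg 2 [20.1°–118.2°] uniform, h=21: full span → s += 21 → s = 21.0000
seg 3 [118.2°–260.8°] cycloidal, h=12: θ=183.1° here. β=64.9, B=142.6. 12·(0.4551 − sin(2π·0.4551)/(2π)) = 4.9300 → s = 25.9300

25.9300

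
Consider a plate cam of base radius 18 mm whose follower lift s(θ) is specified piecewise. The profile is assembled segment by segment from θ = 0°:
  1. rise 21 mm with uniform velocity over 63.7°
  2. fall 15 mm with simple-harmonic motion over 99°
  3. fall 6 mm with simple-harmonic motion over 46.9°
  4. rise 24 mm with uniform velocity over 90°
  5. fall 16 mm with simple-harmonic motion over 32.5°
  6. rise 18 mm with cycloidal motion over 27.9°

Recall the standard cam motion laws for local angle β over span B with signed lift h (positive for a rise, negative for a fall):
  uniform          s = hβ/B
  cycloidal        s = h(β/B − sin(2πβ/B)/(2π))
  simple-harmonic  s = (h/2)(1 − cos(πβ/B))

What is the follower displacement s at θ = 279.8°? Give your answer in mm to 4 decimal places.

seg 1 [0°–63.7°] uniform, h=21: full span → s += 21 → s = 21.0000
seg 2 [63.7°–162.7°] simple-harmonic, h=-15: full span → s += -15 → s = 6.0000
seg 3 [162.7°–209.6°] simple-harmonic, h=-6: full span → s += -6 → s = 0.0000
seg 4 [209.6°–299.6°] uniform, h=24: θ=279.8° here. β=70.2, B=90. 24·70.2/90 = 18.7200 → s = 18.7200

18.7200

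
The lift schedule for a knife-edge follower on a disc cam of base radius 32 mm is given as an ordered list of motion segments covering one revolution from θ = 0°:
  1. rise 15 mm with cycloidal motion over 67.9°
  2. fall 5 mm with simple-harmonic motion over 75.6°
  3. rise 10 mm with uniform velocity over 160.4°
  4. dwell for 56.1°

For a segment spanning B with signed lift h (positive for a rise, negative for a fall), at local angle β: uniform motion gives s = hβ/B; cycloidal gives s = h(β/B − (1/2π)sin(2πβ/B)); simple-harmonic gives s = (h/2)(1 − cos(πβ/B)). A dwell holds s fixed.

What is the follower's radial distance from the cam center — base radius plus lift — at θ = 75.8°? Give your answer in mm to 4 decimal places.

seg 1 [0°–67.9°] cycloidal, h=15: full span → s += 15 → s = 15.0000
seg 2 [67.9°–143.5°] simple-harmonic, h=-5: θ=75.8° here. β=7.9, B=75.6. -5/2·(1 − cos(π·0.1045)) = -0.1335 → s = 14.8665
radial distance = base radius + s = 32 + 14.8665 = 46.8665

46.8665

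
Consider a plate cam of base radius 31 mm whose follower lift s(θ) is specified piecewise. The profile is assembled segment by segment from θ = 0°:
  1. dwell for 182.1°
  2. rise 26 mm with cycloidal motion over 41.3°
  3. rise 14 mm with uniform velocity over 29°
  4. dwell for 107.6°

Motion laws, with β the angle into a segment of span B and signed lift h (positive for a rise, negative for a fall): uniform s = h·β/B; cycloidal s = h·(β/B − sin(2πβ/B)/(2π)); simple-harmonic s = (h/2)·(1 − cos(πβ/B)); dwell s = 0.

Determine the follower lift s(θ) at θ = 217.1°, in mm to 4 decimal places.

seg 1 [0°–182.1°] dwell: s stays 0.0000
seg 2 [182.1°–223.4°] cycloidal, h=26: θ=217.1° here. β=35, B=41.3. 26·(0.8475 − sin(2π·0.8475)/(2π)) = 25.4201 → s = 25.4201

25.4201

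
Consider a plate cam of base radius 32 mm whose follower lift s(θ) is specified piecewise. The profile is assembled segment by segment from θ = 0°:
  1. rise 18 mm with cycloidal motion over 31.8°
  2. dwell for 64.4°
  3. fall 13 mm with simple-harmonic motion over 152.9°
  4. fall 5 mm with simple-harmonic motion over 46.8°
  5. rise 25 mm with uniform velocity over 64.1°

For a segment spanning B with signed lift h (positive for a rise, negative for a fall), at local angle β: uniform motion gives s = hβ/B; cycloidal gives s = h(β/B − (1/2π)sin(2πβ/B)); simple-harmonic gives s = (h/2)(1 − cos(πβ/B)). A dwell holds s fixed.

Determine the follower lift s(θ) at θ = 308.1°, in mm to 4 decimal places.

seg 1 [0°–31.8°] cycloidal, h=18: full span → s += 18 → s = 18.0000
seg 2 [31.8°–96.2°] dwell: s stays 18.0000
seg 3 [96.2°–249.1°] simple-harmonic, h=-13: full span → s += -13 → s = 5.0000
seg 4 [249.1°–295.9°] simple-harmonic, h=-5: full span → s += -5 → s = 0.0000
seg 5 [295.9°–360°] uniform, h=25: θ=308.1° here. β=12.2, B=64.1. 25·12.2/64.1 = 4.7582 → s = 4.7582

4.7582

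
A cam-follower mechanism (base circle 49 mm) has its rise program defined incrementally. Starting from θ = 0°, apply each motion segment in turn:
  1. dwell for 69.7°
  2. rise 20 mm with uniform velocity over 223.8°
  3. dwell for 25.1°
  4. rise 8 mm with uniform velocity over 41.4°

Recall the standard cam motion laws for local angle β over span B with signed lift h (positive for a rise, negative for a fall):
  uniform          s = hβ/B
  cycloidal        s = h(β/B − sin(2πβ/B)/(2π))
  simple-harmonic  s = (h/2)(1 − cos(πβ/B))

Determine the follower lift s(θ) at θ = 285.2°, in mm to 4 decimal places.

seg 1 [0°–69.7°] dwell: s stays 0.0000
seg 2 [69.7°–293.5°] uniform, h=20: θ=285.2° here. β=215.5, B=223.8. 20·215.5/223.8 = 19.2583 → s = 19.2583

19.2583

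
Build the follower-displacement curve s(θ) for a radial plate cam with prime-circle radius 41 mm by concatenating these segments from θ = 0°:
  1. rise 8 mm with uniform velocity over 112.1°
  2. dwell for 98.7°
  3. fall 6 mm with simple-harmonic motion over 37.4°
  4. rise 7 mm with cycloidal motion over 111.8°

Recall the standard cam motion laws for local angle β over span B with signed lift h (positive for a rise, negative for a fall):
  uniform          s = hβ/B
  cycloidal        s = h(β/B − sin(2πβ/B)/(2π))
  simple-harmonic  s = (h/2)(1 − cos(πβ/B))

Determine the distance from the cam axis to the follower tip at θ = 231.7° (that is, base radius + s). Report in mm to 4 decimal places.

seg 1 [0°–112.1°] uniform, h=8: full span → s += 8 → s = 8.0000
seg 2 [112.1°–210.8°] dwell: s stays 8.0000
seg 3 [210.8°–248.2°] simple-harmonic, h=-6: θ=231.7° here. β=20.9, B=37.4. -6/2·(1 − cos(π·0.5588)) = -3.5512 → s = 4.4488
radial distance = base radius + s = 41 + 4.4488 = 45.4488

45.4488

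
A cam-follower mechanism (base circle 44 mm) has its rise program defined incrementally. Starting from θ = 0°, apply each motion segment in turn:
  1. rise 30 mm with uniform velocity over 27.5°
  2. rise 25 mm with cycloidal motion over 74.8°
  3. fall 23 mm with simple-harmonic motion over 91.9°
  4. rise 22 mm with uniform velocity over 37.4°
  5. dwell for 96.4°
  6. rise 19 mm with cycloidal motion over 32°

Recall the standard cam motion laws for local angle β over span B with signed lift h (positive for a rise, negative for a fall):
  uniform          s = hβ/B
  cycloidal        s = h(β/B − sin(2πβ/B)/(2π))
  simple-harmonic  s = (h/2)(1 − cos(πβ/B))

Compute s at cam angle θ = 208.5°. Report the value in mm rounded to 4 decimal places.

seg 1 [0°–27.5°] uniform, h=30: full span → s += 30 → s = 30.0000
seg 2 [27.5°–102.3°] cycloidal, h=25: full span → s += 25 → s = 55.0000
seg 3 [102.3°–194.2°] simple-harmonic, h=-23: full span → s += -23 → s = 32.0000
seg 4 [194.2°–231.6°] uniform, h=22: θ=208.5° here. β=14.3, B=37.4. 22·14.3/37.4 = 8.4118 → s = 40.4118

40.4118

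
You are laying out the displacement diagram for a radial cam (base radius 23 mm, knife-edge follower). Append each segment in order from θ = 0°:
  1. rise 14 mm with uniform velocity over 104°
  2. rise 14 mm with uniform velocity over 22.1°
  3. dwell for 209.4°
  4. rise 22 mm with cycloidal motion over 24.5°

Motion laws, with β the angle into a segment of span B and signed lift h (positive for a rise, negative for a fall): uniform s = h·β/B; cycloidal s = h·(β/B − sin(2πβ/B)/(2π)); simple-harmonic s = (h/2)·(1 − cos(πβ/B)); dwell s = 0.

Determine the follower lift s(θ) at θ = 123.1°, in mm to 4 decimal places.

seg 1 [0°–104°] uniform, h=14: full span → s += 14 → s = 14.0000
seg 2 [104°–126.1°] uniform, h=14: θ=123.1° here. β=19.1, B=22.1. 14·19.1/22.1 = 12.0995 → s = 26.0995

26.0995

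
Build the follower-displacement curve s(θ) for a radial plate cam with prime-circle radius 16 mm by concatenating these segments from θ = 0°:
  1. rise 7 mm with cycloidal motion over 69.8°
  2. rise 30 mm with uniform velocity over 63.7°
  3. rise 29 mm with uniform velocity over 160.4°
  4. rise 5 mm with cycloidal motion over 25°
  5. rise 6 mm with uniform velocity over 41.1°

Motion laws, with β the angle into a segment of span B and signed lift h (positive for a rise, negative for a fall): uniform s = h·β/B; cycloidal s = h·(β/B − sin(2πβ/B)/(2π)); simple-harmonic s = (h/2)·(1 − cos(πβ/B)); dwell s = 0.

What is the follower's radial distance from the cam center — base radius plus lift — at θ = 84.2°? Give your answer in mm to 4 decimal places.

seg 1 [0°–69.8°] cycloidal, h=7: full span → s += 7 → s = 7.0000
seg 2 [69.8°–133.5°] uniform, h=30: θ=84.2° here. β=14.4, B=63.7. 30·14.4/63.7 = 6.7818 → s = 13.7818
radial distance = base radius + s = 16 + 13.7818 = 29.7818

29.7818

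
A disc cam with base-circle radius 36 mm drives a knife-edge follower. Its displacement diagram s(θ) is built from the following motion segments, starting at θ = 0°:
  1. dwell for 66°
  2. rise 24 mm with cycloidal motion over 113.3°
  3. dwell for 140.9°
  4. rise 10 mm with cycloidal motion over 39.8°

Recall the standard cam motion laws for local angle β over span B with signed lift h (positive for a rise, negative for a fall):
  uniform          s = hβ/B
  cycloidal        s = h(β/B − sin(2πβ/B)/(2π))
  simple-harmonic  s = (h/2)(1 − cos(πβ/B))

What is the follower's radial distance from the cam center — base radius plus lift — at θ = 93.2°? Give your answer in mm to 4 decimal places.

seg 1 [0°–66°] dwell: s stays 0.0000
seg 2 [66°–179.3°] cycloidal, h=24: θ=93.2° here. β=27.2, B=113.3. 24·(0.2401 − sin(2π·0.2401)/(2π)) = 1.9494 → s = 1.9494
radial distance = base radius + s = 36 + 1.9494 = 37.9494

37.9494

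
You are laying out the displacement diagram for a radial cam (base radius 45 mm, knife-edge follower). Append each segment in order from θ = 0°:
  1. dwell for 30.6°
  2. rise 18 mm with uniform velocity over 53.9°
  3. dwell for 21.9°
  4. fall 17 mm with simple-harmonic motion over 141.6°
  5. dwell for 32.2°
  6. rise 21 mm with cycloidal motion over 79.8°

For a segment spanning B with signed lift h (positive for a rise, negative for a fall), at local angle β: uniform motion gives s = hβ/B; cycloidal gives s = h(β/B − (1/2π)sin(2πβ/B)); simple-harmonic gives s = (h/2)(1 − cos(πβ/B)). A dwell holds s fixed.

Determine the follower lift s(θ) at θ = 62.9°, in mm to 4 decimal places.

seg 1 [0°–30.6°] dwell: s stays 0.0000
seg 2 [30.6°–84.5°] uniform, h=18: θ=62.9° here. β=32.3, B=53.9. 18·32.3/53.9 = 10.7866 → s = 10.7866

10.7866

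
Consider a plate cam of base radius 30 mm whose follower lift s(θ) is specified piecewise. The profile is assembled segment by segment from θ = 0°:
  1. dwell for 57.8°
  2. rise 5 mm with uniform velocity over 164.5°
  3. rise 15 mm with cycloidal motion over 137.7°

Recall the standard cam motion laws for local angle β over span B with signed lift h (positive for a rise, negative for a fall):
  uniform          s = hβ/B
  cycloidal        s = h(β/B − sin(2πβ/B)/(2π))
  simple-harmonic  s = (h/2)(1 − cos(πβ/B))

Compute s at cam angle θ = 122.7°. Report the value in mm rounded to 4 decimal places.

seg 1 [0°–57.8°] dwell: s stays 0.0000
seg 2 [57.8°–222.3°] uniform, h=5: θ=122.7° here. β=64.9, B=164.5. 5·64.9/164.5 = 1.9726 → s = 1.9726

1.9726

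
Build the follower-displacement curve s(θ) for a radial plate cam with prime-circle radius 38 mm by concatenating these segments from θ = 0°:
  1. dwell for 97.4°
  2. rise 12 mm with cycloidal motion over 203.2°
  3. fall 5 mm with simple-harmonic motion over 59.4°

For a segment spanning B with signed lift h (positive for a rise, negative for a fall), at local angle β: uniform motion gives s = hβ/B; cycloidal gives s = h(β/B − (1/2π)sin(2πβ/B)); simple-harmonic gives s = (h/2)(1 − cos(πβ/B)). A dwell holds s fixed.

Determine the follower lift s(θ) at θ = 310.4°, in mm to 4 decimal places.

seg 1 [0°–97.4°] dwell: s stays 0.0000
seg 2 [97.4°–300.6°] cycloidal, h=12: full span → s += 12 → s = 12.0000
seg 3 [300.6°–360°] simple-harmonic, h=-5: θ=310.4° here. β=9.8, B=59.4. -5/2·(1 − cos(π·0.1650)) = -0.3284 → s = 11.6716

11.6716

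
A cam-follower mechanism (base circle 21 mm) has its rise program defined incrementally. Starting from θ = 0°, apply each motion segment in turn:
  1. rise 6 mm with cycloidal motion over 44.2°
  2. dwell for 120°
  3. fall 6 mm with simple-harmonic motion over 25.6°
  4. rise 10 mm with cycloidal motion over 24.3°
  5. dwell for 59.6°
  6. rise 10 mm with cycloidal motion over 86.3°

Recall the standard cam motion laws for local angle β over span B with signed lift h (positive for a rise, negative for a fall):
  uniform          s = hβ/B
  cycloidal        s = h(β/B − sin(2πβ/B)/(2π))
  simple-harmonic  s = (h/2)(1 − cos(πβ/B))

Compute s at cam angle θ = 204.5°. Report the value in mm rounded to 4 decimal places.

seg 1 [0°–44.2°] cycloidal, h=6: full span → s += 6 → s = 6.0000
seg 2 [44.2°–164.2°] dwell: s stays 6.0000
seg 3 [164.2°–189.8°] simple-harmonic, h=-6: full span → s += -6 → s = 0.0000
seg 4 [189.8°–214.1°] cycloidal, h=10: θ=204.5° here. β=14.7, B=24.3. 10·(0.6049 − sin(2π·0.6049)/(2π)) = 7.0244 → s = 7.0244

7.0244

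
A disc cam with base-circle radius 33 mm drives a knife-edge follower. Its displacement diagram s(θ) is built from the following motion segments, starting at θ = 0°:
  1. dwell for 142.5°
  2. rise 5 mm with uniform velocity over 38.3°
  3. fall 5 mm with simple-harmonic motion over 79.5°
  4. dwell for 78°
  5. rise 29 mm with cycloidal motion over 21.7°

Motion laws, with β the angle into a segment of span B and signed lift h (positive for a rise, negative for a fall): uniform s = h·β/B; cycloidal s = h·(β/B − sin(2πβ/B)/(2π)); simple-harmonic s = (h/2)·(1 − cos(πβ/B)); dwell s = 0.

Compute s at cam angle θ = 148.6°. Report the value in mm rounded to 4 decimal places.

seg 1 [0°–142.5°] dwell: s stays 0.0000
seg 2 [142.5°–180.8°] uniform, h=5: θ=148.6° here. β=6.1, B=38.3. 5·6.1/38.3 = 0.7963 → s = 0.7963

0.7963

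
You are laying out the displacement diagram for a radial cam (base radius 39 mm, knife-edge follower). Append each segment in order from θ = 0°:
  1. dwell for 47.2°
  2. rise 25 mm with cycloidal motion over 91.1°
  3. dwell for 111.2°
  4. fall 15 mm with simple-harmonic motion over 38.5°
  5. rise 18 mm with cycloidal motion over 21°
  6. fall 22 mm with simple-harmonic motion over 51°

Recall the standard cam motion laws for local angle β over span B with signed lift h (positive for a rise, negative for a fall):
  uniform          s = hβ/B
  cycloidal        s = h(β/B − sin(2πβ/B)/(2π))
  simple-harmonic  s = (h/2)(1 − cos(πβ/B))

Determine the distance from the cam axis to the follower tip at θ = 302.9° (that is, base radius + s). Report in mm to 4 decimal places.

seg 1 [0°–47.2°] dwell: s stays 0.0000
seg 2 [47.2°–138.3°] cycloidal, h=25: full span → s += 25 → s = 25.0000
seg 3 [138.3°–249.5°] dwell: s stays 25.0000
seg 4 [249.5°–288°] simple-harmonic, h=-15: full span → s += -15 → s = 10.0000
seg 5 [288°–309°] cycloidal, h=18: θ=302.9° here. β=14.9, B=21. 18·(0.7095 − sin(2π·0.7095)/(2π)) = 15.5441 → s = 25.5441
radial distance = base radius + s = 39 + 25.5441 = 64.5441

64.5441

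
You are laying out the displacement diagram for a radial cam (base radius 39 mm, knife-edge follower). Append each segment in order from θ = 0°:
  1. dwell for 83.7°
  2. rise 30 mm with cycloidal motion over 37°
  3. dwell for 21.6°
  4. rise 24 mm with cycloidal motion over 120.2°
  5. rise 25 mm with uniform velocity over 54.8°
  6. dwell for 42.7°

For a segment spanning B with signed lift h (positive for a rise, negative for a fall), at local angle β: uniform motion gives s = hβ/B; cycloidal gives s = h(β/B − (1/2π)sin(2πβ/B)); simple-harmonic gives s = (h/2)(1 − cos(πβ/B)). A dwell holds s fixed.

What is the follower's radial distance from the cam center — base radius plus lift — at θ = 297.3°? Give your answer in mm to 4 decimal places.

seg 1 [0°–83.7°] dwell: s stays 0.0000
seg 2 [83.7°–120.7°] cycloidal, h=30: full span → s += 30 → s = 30.0000
seg 3 [120.7°–142.3°] dwell: s stays 30.0000
seg 4 [142.3°–262.5°] cycloidal, h=24: full span → s += 24 → s = 54.0000
seg 5 [262.5°–317.3°] uniform, h=25: θ=297.3° here. β=34.8, B=54.8. 25·34.8/54.8 = 15.8759 → s = 69.8759
radial distance = base radius + s = 39 + 69.8759 = 108.8759

108.8759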